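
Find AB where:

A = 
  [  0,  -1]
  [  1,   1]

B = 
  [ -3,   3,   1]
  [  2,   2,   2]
AB = 
  [ -2,  -2,  -2]
  [ -1,   5,   3]

A is 2×2 and B is 2×3, so AB is 2×3. Each entry is (row of A)·(column of B):
AB[1,1] = (0)(-3) + (-1)(2) = -2
AB[1,2] = (0)(3) + (-1)(2) = -2
AB[1,3] = (0)(1) + (-1)(2) = -2
AB[2,1] = (1)(-3) + (1)(2) = -1
AB[2,2] = (1)(3) + (1)(2) = 5
AB[2,3] = (1)(1) + (1)(2) = 3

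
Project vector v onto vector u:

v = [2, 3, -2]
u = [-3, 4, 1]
proj_u(v) = [-6/13, 8/13, 2/13]

v·u = (2)(-3) + (3)(4) + (-2)(1) = 4
u·u = (-3)² + (4)² + (1)² = 26
proj_u(v) = (v·u / u·u) × u = (4/26) × u = (2/13) × u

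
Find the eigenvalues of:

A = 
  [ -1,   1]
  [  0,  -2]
tr(A) = -3, det(A) = 2
Characteristic polynomial: λ² - tr(A)λ + det(A) = λ² + 3λ + 2
λ² + 3λ + 2 = (λ + 2)(λ + 1)

λ = -1, -2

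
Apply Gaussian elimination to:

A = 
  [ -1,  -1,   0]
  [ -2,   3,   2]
Row operations:
R2 → R2 - (2)·R1

Resulting echelon form:
REF = 
  [ -1,  -1,   0]
  [  0,   5,   2]

Rank = 2 (number of non-zero pivot rows).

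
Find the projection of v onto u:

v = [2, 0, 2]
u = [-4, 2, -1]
v·u = (2)(-4) + (0)(2) + (2)(-1) = -10
u·u = (-4)² + (2)² + (-1)² = 21
proj_u(v) = (v·u / u·u) × u = (-10/21) × u

proj_u(v) = [40/21, -20/21, 10/21]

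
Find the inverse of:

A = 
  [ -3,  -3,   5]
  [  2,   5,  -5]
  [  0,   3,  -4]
det(A) = (-3)·((5)(-4) - (-5)(3)) - (-3)·((2)(-4) - (-5)(0)) + (5)·((2)(3) - (5)(0))
  = (-3)(-5) - (-3)(-8) + (5)(6)
  = 21
det(A) = 21 ≠ 0, so A is invertible.

Cofactors Cᵢⱼ = (-1)ⁱ⁺ʲ·Mᵢⱼ:
C = 
  [ -5,   8,   6]
  [  3,  12,   9]
  [-10,  -5,  -9]

adj(A) = Cᵀ:
adj(A) = 
  [ -5,   3, -10]
  [  8,  12,  -5]
  [  6,   9,  -9]

A⁻¹ = (1/21) · adj(A):
A⁻¹ = 
  [ -5/21,    1/7, -10/21]
  [  8/21,    4/7,  -5/21]
  [   2/7,    3/7,   -3/7]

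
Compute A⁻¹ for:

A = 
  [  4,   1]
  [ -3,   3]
det(A) = (4)(3) - (1)(-3) = 15
For a 2×2 matrix, A⁻¹ = (1/det(A)) · [[d, -b], [-c, a]]
    = (1/15) · [[3, -1], [3, 4]]

A⁻¹ = 
  [  1/5, -1/15]
  [  1/5,  4/15]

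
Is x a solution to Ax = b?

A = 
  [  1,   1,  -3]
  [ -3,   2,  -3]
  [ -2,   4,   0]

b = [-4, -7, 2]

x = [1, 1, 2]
Yes

Ax = [-4, -7, 2] = b ✓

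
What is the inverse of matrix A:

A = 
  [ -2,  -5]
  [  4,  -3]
det(A) = (-2)(-3) - (-5)(4) = 26
For a 2×2 matrix, A⁻¹ = (1/det(A)) · [[d, -b], [-c, a]]
    = (1/26) · [[-3, 5], [-4, -2]]

A⁻¹ = 
  [-3/26,  5/26]
  [-2/13, -1/13]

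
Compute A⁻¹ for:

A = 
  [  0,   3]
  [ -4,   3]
det(A) = (0)(3) - (3)(-4) = 12
For a 2×2 matrix, A⁻¹ = (1/det(A)) · [[d, -b], [-c, a]]
    = (1/12) · [[3, -3], [4, 0]]

A⁻¹ = 
  [ 1/4, -1/4]
  [ 1/3,    0]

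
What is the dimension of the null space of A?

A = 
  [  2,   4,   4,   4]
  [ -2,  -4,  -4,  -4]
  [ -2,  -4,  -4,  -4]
nullity(A) = 3

Row reduce:
R2 → R2 + (1)·R1
R3 → R3 + (1)·R1
REF = 
  [  2,   4,   4,   4]
  [  0,   0,   0,   0]
  [  0,   0,   0,   0]
Pivot columns: 1 → 1 pivot.
rank(A) = 1, so nullity(A) = 4 - 1 = 3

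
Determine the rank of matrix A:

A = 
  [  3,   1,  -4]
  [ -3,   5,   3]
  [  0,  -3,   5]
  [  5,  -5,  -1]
rank(A) = 3

Row reduce:
R2 → R2 + (1)·R1
R4 → R4 - (5/3)·R1
R3 → R3 + (1/2)·R2
R4 → R4 + (10/9)·R2
R4 → R4 - (82/81)·R3
REF = 
  [  3,   1,  -4]
  [  0,   6,  -1]
  [  0,   0, 9/2]
  [  0,   0,   0]
Pivot columns: 1, 2, 3 → 3 pivots.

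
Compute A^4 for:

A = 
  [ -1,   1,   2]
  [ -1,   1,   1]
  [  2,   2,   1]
A² = A·A:
A²[1,1] = (-1)(-1) + (1)(-1) + (2)(2) = 4
A²[1,2] = (-1)(1) + (1)(1) + (2)(2) = 4
A²[1,3] = (-1)(2) + (1)(1) + (2)(1) = 1
A²[2,1] = (-1)(-1) + (1)(-1) + (1)(2) = 2
A²[2,2] = (-1)(1) + (1)(1) + (1)(2) = 2
A²[2,3] = (-1)(2) + (1)(1) + (1)(1) = 0
A²[3,1] = (2)(-1) + (2)(-1) + (1)(2) = -2
A²[3,2] = (2)(1) + (2)(1) + (1)(2) = 6
A²[3,3] = (2)(2) + (2)(1) + (1)(1) = 7
A² = 
  [  4,   4,   1]
  [  2,   2,   0]
  [ -2,   6,   7]

A^3 = A^2·A:
A^3[1,1] = (4)(-1) + (4)(-1) + (1)(2) = -6
A^3[1,2] = (4)(1) + (4)(1) + (1)(2) = 10
A^3[1,3] = (4)(2) + (4)(1) + (1)(1) = 13
A^3[2,1] = (2)(-1) + (2)(-1) + (0)(2) = -4
A^3[2,2] = (2)(1) + (2)(1) + (0)(2) = 4
A^3[2,3] = (2)(2) + (2)(1) + (0)(1) = 6
A^3[3,1] = (-2)(-1) + (6)(-1) + (7)(2) = 10
A^3[3,2] = (-2)(1) + (6)(1) + (7)(2) = 18
A^3[3,3] = (-2)(2) + (6)(1) + (7)(1) = 9
A^3 = 
  [ -6,  10,  13]
  [ -4,   4,   6]
  [ 10,  18,   9]

A^4 = A^3·A:
A^4[1,1] = (-6)(-1) + (10)(-1) + (13)(2) = 22
A^4[1,2] = (-6)(1) + (10)(1) + (13)(2) = 30
A^4[1,3] = (-6)(2) + (10)(1) + (13)(1) = 11
A^4[2,1] = (-4)(-1) + (4)(-1) + (6)(2) = 12
A^4[2,2] = (-4)(1) + (4)(1) + (6)(2) = 12
A^4[2,3] = (-4)(2) + (4)(1) + (6)(1) = 2
A^4[3,1] = (10)(-1) + (18)(-1) + (9)(2) = -10
A^4[3,2] = (10)(1) + (18)(1) + (9)(2) = 46
A^4[3,3] = (10)(2) + (18)(1) + (9)(1) = 47
A^4 = 
  [ 22,  30,  11]
  [ 12,  12,   2]
  [-10,  46,  47]

Therefore
A^4 = 
  [ 22,  30,  11]
  [ 12,  12,   2]
  [-10,  46,  47]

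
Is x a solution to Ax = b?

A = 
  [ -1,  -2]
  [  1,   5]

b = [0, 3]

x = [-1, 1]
No

Ax = [-1, 4] ≠ b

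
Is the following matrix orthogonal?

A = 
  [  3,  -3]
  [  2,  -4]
No

AᵀA = 
  [ 13, -17]
  [-17,  25]
≠ I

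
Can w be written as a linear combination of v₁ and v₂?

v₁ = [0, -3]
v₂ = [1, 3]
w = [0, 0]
Yes

Form the augmented matrix and row-reduce:
[v₁|v₂|w] = 
  [  0,   1,   0]
  [ -3,   3,   0]
Swap R1 ↔ R2
REF = 
  [ -3,   3,   0]
  [  0,   1,   0]

No row of the form [0 0 | nonzero], so the system is consistent. Back-substitution gives c₁ = 0, c₂ = 0: w = (0)·v₁ + (0)·v₂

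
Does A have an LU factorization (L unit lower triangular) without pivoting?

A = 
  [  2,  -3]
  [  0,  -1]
Yes.
A[1,1] = 2 ≠ 0, so Gaussian elimination proceeds without a row swap: multiplier ℓ₂₁ = (0)/(2) = 0, and U[2,2] = -1 - (0)(-3) = -1.
L = 
  [  1,   0]
  [  0,   1]
U = 
  [  2,  -3]
  [  0,  -1]
Check row 2 of LU: [(0)(2), (0)(-3) + (-1)] = [0, -1] = row 2 of A ✓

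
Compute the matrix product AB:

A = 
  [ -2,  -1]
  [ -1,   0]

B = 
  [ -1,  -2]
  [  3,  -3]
A is 2×2 and B is 2×2, so AB is 2×2. Each entry is (row of A)·(column of B):
AB[1,1] = (-2)(-1) + (-1)(3) = -1
AB[1,2] = (-2)(-2) + (-1)(-3) = 7
AB[2,1] = (-1)(-1) + (0)(3) = 1
AB[2,2] = (-1)(-2) + (0)(-3) = 2

AB = 
  [ -1,   7]
  [  1,   2]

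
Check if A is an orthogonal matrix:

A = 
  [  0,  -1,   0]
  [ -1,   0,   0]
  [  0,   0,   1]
Yes

AᵀA = 
  [  1,   0,   0]
  [  0,   1,   0]
  [  0,   0,   1]
= I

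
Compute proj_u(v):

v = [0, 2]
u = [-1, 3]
v·u = (0)(-1) + (2)(3) = 6
u·u = (-1)² + (3)² = 10
proj_u(v) = (v·u / u·u) × u = (6/10) × u = (3/5) × u

proj_u(v) = [-3/5, 9/5]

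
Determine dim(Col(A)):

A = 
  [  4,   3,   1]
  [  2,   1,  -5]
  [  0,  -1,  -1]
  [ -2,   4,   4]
dim(Col(A)) = 3

Row reduce:
R2 → R2 - (1/2)·R1
R4 → R4 + (1/2)·R1
R3 → R3 - (2)·R2
R4 → R4 + (11)·R2
R4 → R4 + (28/5)·R3
REF = 
  [    4,     3,     1]
  [    0,  -1/2, -11/2]
  [    0,     0,    10]
  [    0,     0,     0]
Pivot columns: 1, 2, 3 → 3 pivots.
dim(Col(A)) = number of pivot columns = 3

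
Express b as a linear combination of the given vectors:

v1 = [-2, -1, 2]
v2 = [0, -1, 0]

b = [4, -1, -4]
c1 = -2, c2 = 3

b = -2·v1 + 3·v2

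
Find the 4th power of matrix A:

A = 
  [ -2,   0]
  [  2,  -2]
A² = A·A:
A²[1,1] = (-2)(-2) + (0)(2) = 4
A²[1,2] = (-2)(0) + (0)(-2) = 0
A²[2,1] = (2)(-2) + (-2)(2) = -8
A²[2,2] = (2)(0) + (-2)(-2) = 4
A² = 
  [  4,   0]
  [ -8,   4]

A^3 = A^2·A:
A^3[1,1] = (4)(-2) + (0)(2) = -8
A^3[1,2] = (4)(0) + (0)(-2) = 0
A^3[2,1] = (-8)(-2) + (4)(2) = 24
A^3[2,2] = (-8)(0) + (4)(-2) = -8
A^3 = 
  [ -8,   0]
  [ 24,  -8]

A^4 = A^3·A:
A^4[1,1] = (-8)(-2) + (0)(2) = 16
A^4[1,2] = (-8)(0) + (0)(-2) = 0
A^4[2,1] = (24)(-2) + (-8)(2) = -64
A^4[2,2] = (24)(0) + (-8)(-2) = 16
A^4 = 
  [ 16,   0]
  [-64,  16]

Therefore
A^4 = 
  [ 16,   0]
  [-64,  16]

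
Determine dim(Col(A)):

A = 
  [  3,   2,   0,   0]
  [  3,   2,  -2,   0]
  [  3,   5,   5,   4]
Row reduce:
R2 → R2 - (1)·R1
R3 → R3 - (1)·R1
Swap R2 ↔ R3
REF = 
  [  3,   2,   0,   0]
  [  0,   3,   5,   4]
  [  0,   0,  -2,   0]
Pivot columns: 1, 2, 3 → 3 pivots.
dim(Col(A)) = number of pivot columns = 3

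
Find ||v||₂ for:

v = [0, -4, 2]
4.472

||v||₂ = √((0)² + (-4)² + (2)²) = √20 = 4.472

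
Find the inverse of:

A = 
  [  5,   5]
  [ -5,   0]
det(A) = (5)(0) - (5)(-5) = 25
For a 2×2 matrix, A⁻¹ = (1/det(A)) · [[d, -b], [-c, a]]
    = (1/25) · [[0, -5], [5, 5]]

A⁻¹ = 
  [   0, -1/5]
  [ 1/5,  1/5]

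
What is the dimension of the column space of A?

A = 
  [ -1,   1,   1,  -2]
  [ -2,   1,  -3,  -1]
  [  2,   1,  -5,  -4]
Row reduce:
R2 → R2 - (2)·R1
R3 → R3 + (2)·R1
R3 → R3 + (3)·R2
REF = 
  [ -1,   1,   1,  -2]
  [  0,  -1,  -5,   3]
  [  0,   0, -18,   1]
Pivot columns: 1, 2, 3 → 3 pivots.
dim(Col(A)) = number of pivot columns = 3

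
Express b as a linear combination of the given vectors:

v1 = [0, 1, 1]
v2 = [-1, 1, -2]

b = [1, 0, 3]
c1 = 1, c2 = -1

b = 1·v1 + -1·v2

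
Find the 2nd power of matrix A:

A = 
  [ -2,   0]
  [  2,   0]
A² = A·A:
A²[1,1] = (-2)(-2) + (0)(2) = 4
A²[1,2] = (-2)(0) + (0)(0) = 0
A²[2,1] = (2)(-2) + (0)(2) = -4
A²[2,2] = (2)(0) + (0)(0) = 0
A² = 
  [  4,   0]
  [ -4,   0]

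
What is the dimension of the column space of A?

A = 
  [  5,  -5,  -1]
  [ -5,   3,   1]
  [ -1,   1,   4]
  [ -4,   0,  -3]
Row reduce:
R2 → R2 + (1)·R1
R3 → R3 + (1/5)·R1
R4 → R4 + (4/5)·R1
R4 → R4 - (2)·R2
R4 → R4 + (1)·R3
REF = 
  [   5,   -5,   -1]
  [   0,   -2,    0]
  [   0,    0, 19/5]
  [   0,    0,    0]
Pivot columns: 1, 2, 3 → 3 pivots.
dim(Col(A)) = number of pivot columns = 3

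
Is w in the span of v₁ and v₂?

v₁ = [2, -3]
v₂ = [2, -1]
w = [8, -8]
Yes

Form the augmented matrix and row-reduce:
[v₁|v₂|w] = 
  [  2,   2,   8]
  [ -3,  -1,  -8]
R2 → R2 + (3/2)·R1
REF = 
  [  2,   2,   8]
  [  0,   2,   4]

No row of the form [0 0 | nonzero], so the system is consistent. Back-substitution gives c₁ = 2, c₂ = 2: w = (2)·v₁ + (2)·v₂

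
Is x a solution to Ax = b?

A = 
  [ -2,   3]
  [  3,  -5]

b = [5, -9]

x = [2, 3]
Yes

Ax = [5, -9] = b ✓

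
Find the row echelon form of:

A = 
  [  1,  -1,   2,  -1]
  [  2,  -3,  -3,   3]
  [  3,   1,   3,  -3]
Row operations:
R2 → R2 - (2)·R1
R3 → R3 - (3)·R1
R3 → R3 + (4)·R2

Resulting echelon form:
REF = 
  [  1,  -1,   2,  -1]
  [  0,  -1,  -7,   5]
  [  0,   0, -31,  20]

Rank = 3 (number of non-zero pivot rows).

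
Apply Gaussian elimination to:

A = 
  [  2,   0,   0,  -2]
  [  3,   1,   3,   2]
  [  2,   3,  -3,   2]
Row operations:
R2 → R2 - (3/2)·R1
R3 → R3 - (1)·R1
R3 → R3 - (3)·R2

Resulting echelon form:
REF = 
  [  2,   0,   0,  -2]
  [  0,   1,   3,   5]
  [  0,   0, -12, -11]

Rank = 3 (number of non-zero pivot rows).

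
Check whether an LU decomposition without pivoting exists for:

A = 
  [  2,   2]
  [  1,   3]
Yes.
A[1,1] = 2 ≠ 0, so Gaussian elimination proceeds without a row swap: multiplier ℓ₂₁ = (1)/(2) = 1/2, and U[2,2] = 3 - (1/2)(2) = 2.
L = 
  [  1,   0]
  [1/2,   1]
U = 
  [  2,   2]
  [  0,   2]
Check row 2 of LU: [(1/2)(2), (1/2)(2) + 2] = [1, 3] = row 2 of A ✓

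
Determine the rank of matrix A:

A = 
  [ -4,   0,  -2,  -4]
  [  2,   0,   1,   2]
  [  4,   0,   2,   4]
Row reduce:
R2 → R2 + (1/2)·R1
R3 → R3 + (1)·R1
REF = 
  [ -4,   0,  -2,  -4]
  [  0,   0,   0,   0]
  [  0,   0,   0,   0]
Pivot columns: 1 → 1 pivot.

rank(A) = 1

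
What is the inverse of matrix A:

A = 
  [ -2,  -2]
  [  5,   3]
det(A) = (-2)(3) - (-2)(5) = 4
For a 2×2 matrix, A⁻¹ = (1/det(A)) · [[d, -b], [-c, a]]
    = (1/4) · [[3, 2], [-5, -2]]

A⁻¹ = 
  [ 3/4,  1/2]
  [-5/4, -1/2]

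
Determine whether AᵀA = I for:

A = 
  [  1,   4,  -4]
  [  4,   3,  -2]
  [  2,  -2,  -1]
No

AᵀA = 
  [ 21,  12, -14]
  [ 12,  29, -20]
  [-14, -20,  21]
≠ I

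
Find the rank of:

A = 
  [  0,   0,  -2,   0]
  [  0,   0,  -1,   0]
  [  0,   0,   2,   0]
Row reduce:
R2 → R2 - (1/2)·R1
R3 → R3 + (1)·R1
REF = 
  [  0,   0,  -2,   0]
  [  0,   0,   0,   0]
  [  0,   0,   0,   0]
Pivot columns: 3 → 1 pivot.

rank(A) = 1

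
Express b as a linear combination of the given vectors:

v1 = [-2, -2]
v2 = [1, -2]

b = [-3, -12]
c1 = 3, c2 = 3

b = 3·v1 + 3·v2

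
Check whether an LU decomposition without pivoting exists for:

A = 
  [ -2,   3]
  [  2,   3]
Yes.
A[1,1] = -2 ≠ 0, so Gaussian elimination proceeds without a row swap: multiplier ℓ₂₁ = (2)/(-2) = -1, and U[2,2] = 3 - (-1)(3) = 6.
L = 
  [  1,   0]
  [ -1,   1]
U = 
  [ -2,   3]
  [  0,   6]
Check row 2 of LU: [(-1)(-2), (-1)(3) + 6] = [2, 3] = row 2 of A ✓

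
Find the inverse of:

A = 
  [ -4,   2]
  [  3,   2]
det(A) = (-4)(2) - (2)(3) = -14
For a 2×2 matrix, A⁻¹ = (1/det(A)) · [[d, -b], [-c, a]]
    = (-1/14) · [[2, -2], [-3, -4]]

A⁻¹ = 
  [-1/7,  1/7]
  [3/14,  2/7]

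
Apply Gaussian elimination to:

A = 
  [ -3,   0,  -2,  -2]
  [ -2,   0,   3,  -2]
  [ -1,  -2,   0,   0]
Row operations:
R2 → R2 - (2/3)·R1
R3 → R3 - (1/3)·R1
Swap R2 ↔ R3

Resulting echelon form:
REF = 
  [  -3,    0,   -2,   -2]
  [   0,   -2,  2/3,  2/3]
  [   0,    0, 13/3, -2/3]

Rank = 3 (number of non-zero pivot rows).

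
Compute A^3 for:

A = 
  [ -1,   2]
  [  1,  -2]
A^3 = 
  [ -9,  18]
  [  9, -18]

A² = A·A:
A²[1,1] = (-1)(-1) + (2)(1) = 3
A²[1,2] = (-1)(2) + (2)(-2) = -6
A²[2,1] = (1)(-1) + (-2)(1) = -3
A²[2,2] = (1)(2) + (-2)(-2) = 6
A² = 
  [  3,  -6]
  [ -3,   6]

A^3 = A^2·A:
A^3[1,1] = (3)(-1) + (-6)(1) = -9
A^3[1,2] = (3)(2) + (-6)(-2) = 18
A^3[2,1] = (-3)(-1) + (6)(1) = 9
A^3[2,2] = (-3)(2) + (6)(-2) = -18
A^3 = 
  [ -9,  18]
  [  9, -18]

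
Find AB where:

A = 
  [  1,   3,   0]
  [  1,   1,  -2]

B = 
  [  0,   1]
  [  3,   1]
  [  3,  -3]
A is 2×3 and B is 3×2, so AB is 2×2. Each entry is (row of A)·(column of B):
AB[1,1] = (1)(0) + (3)(3) + (0)(3) = 9
AB[1,2] = (1)(1) + (3)(1) + (0)(-3) = 4
AB[2,1] = (1)(0) + (1)(3) + (-2)(3) = -3
AB[2,2] = (1)(1) + (1)(1) + (-2)(-3) = 8

AB = 
  [  9,   4]
  [ -3,   8]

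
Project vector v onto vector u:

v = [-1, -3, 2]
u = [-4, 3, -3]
v·u = (-1)(-4) + (-3)(3) + (2)(-3) = -11
u·u = (-4)² + (3)² + (-3)² = 34
proj_u(v) = (v·u / u·u) × u = (-11/34) × u

proj_u(v) = [22/17, -33/34, 33/34]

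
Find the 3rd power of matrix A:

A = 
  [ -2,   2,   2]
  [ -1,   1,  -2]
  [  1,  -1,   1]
A² = A·A:
A²[1,1] = (-2)(-2) + (2)(-1) + (2)(1) = 4
A²[1,2] = (-2)(2) + (2)(1) + (2)(-1) = -4
A²[1,3] = (-2)(2) + (2)(-2) + (2)(1) = -6
A²[2,1] = (-1)(-2) + (1)(-1) + (-2)(1) = -1
A²[2,2] = (-1)(2) + (1)(1) + (-2)(-1) = 1
A²[2,3] = (-1)(2) + (1)(-2) + (-2)(1) = -6
A²[3,1] = (1)(-2) + (-1)(-1) + (1)(1) = 0
A²[3,2] = (1)(2) + (-1)(1) + (1)(-1) = 0
A²[3,3] = (1)(2) + (-1)(-2) + (1)(1) = 5
A² = 
  [  4,  -4,  -6]
  [ -1,   1,  -6]
  [  0,   0,   5]

A^3 = A^2·A:
A^3[1,1] = (4)(-2) + (-4)(-1) + (-6)(1) = -10
A^3[1,2] = (4)(2) + (-4)(1) + (-6)(-1) = 10
A^3[1,3] = (4)(2) + (-4)(-2) + (-6)(1) = 10
A^3[2,1] = (-1)(-2) + (1)(-1) + (-6)(1) = -5
A^3[2,2] = (-1)(2) + (1)(1) + (-6)(-1) = 5
A^3[2,3] = (-1)(2) + (1)(-2) + (-6)(1) = -10
A^3[3,1] = (0)(-2) + (0)(-1) + (5)(1) = 5
A^3[3,2] = (0)(2) + (0)(1) + (5)(-1) = -5
A^3[3,3] = (0)(2) + (0)(-2) + (5)(1) = 5
A^3 = 
  [-10,  10,  10]
  [ -5,   5, -10]
  [  5,  -5,   5]

Therefore
A^3 = 
  [-10,  10,  10]
  [ -5,   5, -10]
  [  5,  -5,   5]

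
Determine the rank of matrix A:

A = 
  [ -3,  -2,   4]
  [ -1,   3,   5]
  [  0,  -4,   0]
rank(A) = 3

Row reduce:
R2 → R2 - (1/3)·R1
R3 → R3 + (12/11)·R2
REF = 
  [  -3,   -2,    4]
  [   0, 11/3, 11/3]
  [   0,    0,    4]
Pivot columns: 1, 2, 3 → 3 pivots.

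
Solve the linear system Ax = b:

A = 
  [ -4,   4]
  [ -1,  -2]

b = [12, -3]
Row reduce the augmented matrix [A|b]:
R2 → R2 - (1/4)·R1
REF = 
  [ -4,   4,  12]
  [  0,  -3,  -6]

Back-substitution:
x₂ = (-6) / (-3) = 2
x₁ = (12 - (4)(2)) / (-4) = -1

x = [-1, 2]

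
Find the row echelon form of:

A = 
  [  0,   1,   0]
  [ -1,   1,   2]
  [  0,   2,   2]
Row operations:
Swap R1 ↔ R2
R3 → R3 - (2)·R2

Resulting echelon form:
REF = 
  [ -1,   1,   2]
  [  0,   1,   0]
  [  0,   0,   2]

Rank = 3 (number of non-zero pivot rows).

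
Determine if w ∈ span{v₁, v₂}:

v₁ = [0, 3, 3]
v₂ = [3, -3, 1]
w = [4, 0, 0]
No

Form the augmented matrix and row-reduce:
[v₁|v₂|w] = 
  [  0,   3,   4]
  [  3,  -3,   0]
  [  3,   1,   0]
Swap R1 ↔ R2
R3 → R3 - (1)·R1
R3 → R3 - (4/3)·R2
REF = 
  [    3,    -3,     0]
  [    0,     3,     4]
  [    0,     0, -16/3]

Row 3 reads [0 0 | -16/3], i.e. 0 = -16/3, so the system is inconsistent and w ∉ span{v₁, v₂}.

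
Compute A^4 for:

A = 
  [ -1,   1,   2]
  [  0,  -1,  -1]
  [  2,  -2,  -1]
A² = A·A:
A²[1,1] = (-1)(-1) + (1)(0) + (2)(2) = 5
A²[1,2] = (-1)(1) + (1)(-1) + (2)(-2) = -6
A²[1,3] = (-1)(2) + (1)(-1) + (2)(-1) = -5
A²[2,1] = (0)(-1) + (-1)(0) + (-1)(2) = -2
A²[2,2] = (0)(1) + (-1)(-1) + (-1)(-2) = 3
A²[2,3] = (0)(2) + (-1)(-1) + (-1)(-1) = 2
A²[3,1] = (2)(-1) + (-2)(0) + (-1)(2) = -4
A²[3,2] = (2)(1) + (-2)(-1) + (-1)(-2) = 6
A²[3,3] = (2)(2) + (-2)(-1) + (-1)(-1) = 7
A² = 
  [  5,  -6,  -5]
  [ -2,   3,   2]
  [ -4,   6,   7]

A^3 = A^2·A:
A^3[1,1] = (5)(-1) + (-6)(0) + (-5)(2) = -15
A^3[1,2] = (5)(1) + (-6)(-1) + (-5)(-2) = 21
A^3[1,3] = (5)(2) + (-6)(-1) + (-5)(-1) = 21
A^3[2,1] = (-2)(-1) + (3)(0) + (2)(2) = 6
A^3[2,2] = (-2)(1) + (3)(-1) + (2)(-2) = -9
A^3[2,3] = (-2)(2) + (3)(-1) + (2)(-1) = -9
A^3[3,1] = (-4)(-1) + (6)(0) + (7)(2) = 18
A^3[3,2] = (-4)(1) + (6)(-1) + (7)(-2) = -24
A^3[3,3] = (-4)(2) + (6)(-1) + (7)(-1) = -21
A^3 = 
  [-15,  21,  21]
  [  6,  -9,  -9]
  [ 18, -24, -21]

A^4 = A^3·A:
A^4[1,1] = (-15)(-1) + (21)(0) + (21)(2) = 57
A^4[1,2] = (-15)(1) + (21)(-1) + (21)(-2) = -78
A^4[1,3] = (-15)(2) + (21)(-1) + (21)(-1) = -72
A^4[2,1] = (6)(-1) + (-9)(0) + (-9)(2) = -24
A^4[2,2] = (6)(1) + (-9)(-1) + (-9)(-2) = 33
A^4[2,3] = (6)(2) + (-9)(-1) + (-9)(-1) = 30
A^4[3,1] = (18)(-1) + (-24)(0) + (-21)(2) = -60
A^4[3,2] = (18)(1) + (-24)(-1) + (-21)(-2) = 84
A^4[3,3] = (18)(2) + (-24)(-1) + (-21)(-1) = 81
A^4 = 
  [ 57, -78, -72]
  [-24,  33,  30]
  [-60,  84,  81]

Therefore
A^4 = 
  [ 57, -78, -72]
  [-24,  33,  30]
  [-60,  84,  81]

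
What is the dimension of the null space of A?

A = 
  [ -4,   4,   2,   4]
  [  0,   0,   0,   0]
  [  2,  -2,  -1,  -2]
nullity(A) = 3

Row reduce:
R3 → R3 + (1/2)·R1
REF = 
  [ -4,   4,   2,   4]
  [  0,   0,   0,   0]
  [  0,   0,   0,   0]
Pivot columns: 1 → 1 pivot.
rank(A) = 1, so nullity(A) = 4 - 1 = 3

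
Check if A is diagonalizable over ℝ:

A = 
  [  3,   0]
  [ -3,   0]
Yes

tr(A) = 3, det(A) = 0
Characteristic polynomial: λ² - tr(A)λ + det(A) = λ² - 3λ
λ² - 3λ = λ(λ - 3)
Eigenvalues: 3, 0
λ=0: alg. mult. = 1, geom. mult. = 2 - rank(A - (0)I) = 2 - 1 = 1
λ=3: alg. mult. = 1, geom. mult. = 2 - rank(A - (3)I) = 2 - 1 = 1
Sum of geometric multiplicities equals n, so A has n independent eigenvectors.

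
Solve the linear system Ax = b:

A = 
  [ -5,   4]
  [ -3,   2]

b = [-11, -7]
Row reduce the augmented matrix [A|b]:
R2 → R2 - (3/5)·R1
REF = 
  [  -5,    4,  -11]
  [   0, -2/5, -2/5]

Back-substitution:
x₂ = (-2/5) / (-2/5) = 1
x₁ = (-11 - (4)(1)) / (-5) = 3

x = [3, 1]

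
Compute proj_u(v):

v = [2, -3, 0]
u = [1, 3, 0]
proj_u(v) = [-7/10, -21/10, 0]

v·u = (2)(1) + (-3)(3) + (0)(0) = -7
u·u = (1)² + (3)² + (0)² = 10
proj_u(v) = (v·u / u·u) × u = (-7/10) × u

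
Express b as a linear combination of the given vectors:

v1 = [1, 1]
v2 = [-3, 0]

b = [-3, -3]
c1 = -3, c2 = 0

b = -3·v1 + 0·v2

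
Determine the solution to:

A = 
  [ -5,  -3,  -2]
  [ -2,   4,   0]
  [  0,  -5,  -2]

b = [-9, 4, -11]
x = [0, 1, 3]

Row reduce the augmented matrix [A|b]:
R2 → R2 - (2/5)·R1
R3 → R3 + (25/26)·R2
REF = 
  [    -5,     -3,     -2,     -9]
  [     0,   26/5,    4/5,   38/5]
  [     0,      0, -16/13, -48/13]

Back-substitution:
x₃ = (-48/13) / (-16/13) = 3
x₂ = (38/5 - (4/5)(3)) / (26/5) = 1
x₁ = (-9 - (-3)(1) - (-2)(3)) / (-5) = 0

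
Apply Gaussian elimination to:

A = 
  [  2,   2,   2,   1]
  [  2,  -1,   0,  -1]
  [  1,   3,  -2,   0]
Row operations:
R2 → R2 - (1)·R1
R3 → R3 - (1/2)·R1
R3 → R3 + (2/3)·R2

Resulting echelon form:
REF = 
  [    2,     2,     2,     1]
  [    0,    -3,    -2,    -2]
  [    0,     0, -13/3, -11/6]

Rank = 3 (number of non-zero pivot rows).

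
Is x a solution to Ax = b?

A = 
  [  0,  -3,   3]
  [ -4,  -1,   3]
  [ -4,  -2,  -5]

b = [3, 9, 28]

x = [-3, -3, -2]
Yes

Ax = [3, 9, 28] = b ✓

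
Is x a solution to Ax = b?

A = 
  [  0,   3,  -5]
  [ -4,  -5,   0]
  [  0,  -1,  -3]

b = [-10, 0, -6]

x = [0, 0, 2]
Yes

Ax = [-10, 0, -6] = b ✓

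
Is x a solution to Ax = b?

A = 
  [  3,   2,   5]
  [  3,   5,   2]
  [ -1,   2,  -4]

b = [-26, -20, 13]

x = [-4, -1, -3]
No

Ax = [-29, -23, 14] ≠ b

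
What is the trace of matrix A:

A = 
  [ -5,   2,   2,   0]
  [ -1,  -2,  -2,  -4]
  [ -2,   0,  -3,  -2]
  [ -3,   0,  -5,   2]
-8

tr(A) = -5 + -2 + -3 + 2 = -8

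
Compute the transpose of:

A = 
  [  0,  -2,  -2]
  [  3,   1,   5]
Aᵀ = 
  [  0,   3]
  [ -2,   1]
  [ -2,   5]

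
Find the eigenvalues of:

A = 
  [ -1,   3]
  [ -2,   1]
λ = i√5, -i√5  (≈ 0 + 2.236i, 0 - 2.236i)

tr(A) = 0, det(A) = 5
Characteristic polynomial: λ² - tr(A)λ + det(A) = λ² + 5
λ² + 5 = 0  ⇒  λ = (0 ± √((0)² - 4·(5)))/2 = (0 ± √(-20))/2
  = i√5,  -i√5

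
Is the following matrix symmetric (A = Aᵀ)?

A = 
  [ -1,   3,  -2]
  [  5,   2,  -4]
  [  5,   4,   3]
No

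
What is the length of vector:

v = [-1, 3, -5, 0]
5.916

||v||₂ = √((-1)² + (3)² + (-5)² + (0)²) = √35 = 5.916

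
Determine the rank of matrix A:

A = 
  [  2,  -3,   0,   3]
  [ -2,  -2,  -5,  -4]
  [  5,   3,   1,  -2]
rank(A) = 3

Row reduce:
R2 → R2 + (1)·R1
R3 → R3 - (5/2)·R1
R3 → R3 + (21/10)·R2
REF = 
  [    2,    -3,     0,     3]
  [    0,    -5,    -5,    -1]
  [    0,     0, -19/2, -58/5]
Pivot columns: 1, 2, 3 → 3 pivots.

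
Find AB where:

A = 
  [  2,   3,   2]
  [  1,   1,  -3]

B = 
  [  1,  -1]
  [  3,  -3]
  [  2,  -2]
A is 2×3 and B is 3×2, so AB is 2×2. Each entry is (row of A)·(column of B):
AB[1,1] = (2)(1) + (3)(3) + (2)(2) = 15
AB[1,2] = (2)(-1) + (3)(-3) + (2)(-2) = -15
AB[2,1] = (1)(1) + (1)(3) + (-3)(2) = -2
AB[2,2] = (1)(-1) + (1)(-3) + (-3)(-2) = 2

AB = 
  [ 15, -15]
  [ -2,   2]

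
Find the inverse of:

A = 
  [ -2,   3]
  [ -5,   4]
det(A) = (-2)(4) - (3)(-5) = 7
For a 2×2 matrix, A⁻¹ = (1/det(A)) · [[d, -b], [-c, a]]
    = (1/7) · [[4, -3], [5, -2]]

A⁻¹ = 
  [ 4/7, -3/7]
  [ 5/7, -2/7]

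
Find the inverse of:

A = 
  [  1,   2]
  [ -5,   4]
det(A) = (1)(4) - (2)(-5) = 14
For a 2×2 matrix, A⁻¹ = (1/det(A)) · [[d, -b], [-c, a]]
    = (1/14) · [[4, -2], [5, 1]]

A⁻¹ = 
  [ 2/7, -1/7]
  [5/14, 1/14]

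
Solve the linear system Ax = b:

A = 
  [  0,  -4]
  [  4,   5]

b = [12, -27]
Row reduce the augmented matrix [A|b]:
Swap R1 ↔ R2
REF = 
  [  4,   5, -27]
  [  0,  -4,  12]

Back-substitution:
x₂ = 12 / (-4) = -3
x₁ = (-27 - (5)(-3)) / 4 = -3

x = [-3, -3]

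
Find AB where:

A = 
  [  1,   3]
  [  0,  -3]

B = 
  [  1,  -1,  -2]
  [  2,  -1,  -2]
A is 2×2 and B is 2×3, so AB is 2×3. Each entry is (row of A)·(column of B):
AB[1,1] = (1)(1) + (3)(2) = 7
AB[1,2] = (1)(-1) + (3)(-1) = -4
AB[1,3] = (1)(-2) + (3)(-2) = -8
AB[2,1] = (0)(1) + (-3)(2) = -6
AB[2,2] = (0)(-1) + (-3)(-1) = 3
AB[2,3] = (0)(-2) + (-3)(-2) = 6

AB = 
  [  7,  -4,  -8]
  [ -6,   3,   6]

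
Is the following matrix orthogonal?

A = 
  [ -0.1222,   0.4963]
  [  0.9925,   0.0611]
No

AᵀA = 
  [  1,   0]
  [  0,   0.2500]
≠ I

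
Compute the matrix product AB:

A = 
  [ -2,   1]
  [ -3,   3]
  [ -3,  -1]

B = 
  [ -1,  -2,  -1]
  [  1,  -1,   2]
A is 3×2 and B is 2×3, so AB is 3×3. Each entry is (row of A)·(column of B):
AB[1,1] = (-2)(-1) + (1)(1) = 3
AB[1,2] = (-2)(-2) + (1)(-1) = 3
AB[1,3] = (-2)(-1) + (1)(2) = 4
AB[2,1] = (-3)(-1) + (3)(1) = 6
AB[2,2] = (-3)(-2) + (3)(-1) = 3
AB[2,3] = (-3)(-1) + (3)(2) = 9
AB[3,1] = (-3)(-1) + (-1)(1) = 2
AB[3,2] = (-3)(-2) + (-1)(-1) = 7
AB[3,3] = (-3)(-1) + (-1)(2) = 1

AB = 
  [  3,   3,   4]
  [  6,   3,   9]
  [  2,   7,   1]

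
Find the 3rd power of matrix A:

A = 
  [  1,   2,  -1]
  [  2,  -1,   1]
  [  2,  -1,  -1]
A^3 = 
  [  9,   3,  -4]
  [  2,   4,   6]
  [  6,  -8,  10]

A² = A·A:
A²[1,1] = (1)(1) + (2)(2) + (-1)(2) = 3
A²[1,2] = (1)(2) + (2)(-1) + (-1)(-1) = 1
A²[1,3] = (1)(-1) + (2)(1) + (-1)(-1) = 2
A²[2,1] = (2)(1) + (-1)(2) + (1)(2) = 2
A²[2,2] = (2)(2) + (-1)(-1) + (1)(-1) = 4
A²[2,3] = (2)(-1) + (-1)(1) + (1)(-1) = -4
A²[3,1] = (2)(1) + (-1)(2) + (-1)(2) = -2
A²[3,2] = (2)(2) + (-1)(-1) + (-1)(-1) = 6
A²[3,3] = (2)(-1) + (-1)(1) + (-1)(-1) = -2
A² = 
  [  3,   1,   2]
  [  2,   4,  -4]
  [ -2,   6,  -2]

A^3 = A^2·A:
A^3[1,1] = (3)(1) + (1)(2) + (2)(2) = 9
A^3[1,2] = (3)(2) + (1)(-1) + (2)(-1) = 3
A^3[1,3] = (3)(-1) + (1)(1) + (2)(-1) = -4
A^3[2,1] = (2)(1) + (4)(2) + (-4)(2) = 2
A^3[2,2] = (2)(2) + (4)(-1) + (-4)(-1) = 4
A^3[2,3] = (2)(-1) + (4)(1) + (-4)(-1) = 6
A^3[3,1] = (-2)(1) + (6)(2) + (-2)(2) = 6
A^3[3,2] = (-2)(2) + (6)(-1) + (-2)(-1) = -8
A^3[3,3] = (-2)(-1) + (6)(1) + (-2)(-1) = 10
A^3 = 
  [  9,   3,  -4]
  [  2,   4,   6]
  [  6,  -8,  10]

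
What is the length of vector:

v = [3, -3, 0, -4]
5.831

||v||₂ = √((3)² + (-3)² + (0)² + (-4)²) = √34 = 5.831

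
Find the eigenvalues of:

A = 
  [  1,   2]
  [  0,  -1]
λ = 1, -1

tr(A) = 0, det(A) = -1
Characteristic polynomial: λ² - tr(A)λ + det(A) = λ² - 1
λ² - 1 = (λ + 1)(λ - 1)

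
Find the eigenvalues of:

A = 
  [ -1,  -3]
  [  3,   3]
λ = 1 + i√5, 1 - i√5  (≈ 1 + 2.236i, 1 - 2.236i)

tr(A) = 2, det(A) = 6
Characteristic polynomial: λ² - tr(A)λ + det(A) = λ² - 2λ + 6
λ² - 2λ + 6 = 0  ⇒  λ = (2 ± √((-2)² - 4·(6)))/2 = (2 ± √(-20))/2
  = 1 + i√5,  1 - i√5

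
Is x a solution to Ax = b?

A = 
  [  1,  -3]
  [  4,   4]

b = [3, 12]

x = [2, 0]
No

Ax = [2, 8] ≠ b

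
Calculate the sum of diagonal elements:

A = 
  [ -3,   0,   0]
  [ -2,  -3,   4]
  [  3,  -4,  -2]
-8

tr(A) = -3 + -3 + -2 = -8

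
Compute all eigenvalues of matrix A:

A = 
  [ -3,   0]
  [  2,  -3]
λ = -3, -3

tr(A) = -6, det(A) = 9
Characteristic polynomial: λ² - tr(A)λ + det(A) = λ² + 6λ + 9
λ² + 6λ + 9 = (λ + 3)²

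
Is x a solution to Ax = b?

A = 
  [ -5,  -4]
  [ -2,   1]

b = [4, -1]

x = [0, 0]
No

Ax = [0, 0] ≠ b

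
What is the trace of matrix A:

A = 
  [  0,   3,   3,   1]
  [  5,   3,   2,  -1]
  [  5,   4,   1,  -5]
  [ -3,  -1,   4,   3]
7

tr(A) = 0 + 3 + 1 + 3 = 7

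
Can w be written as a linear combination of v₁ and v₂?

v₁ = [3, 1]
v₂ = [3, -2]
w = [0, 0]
Yes

Form the augmented matrix and row-reduce:
[v₁|v₂|w] = 
  [  3,   3,   0]
  [  1,  -2,   0]
R2 → R2 - (1/3)·R1
REF = 
  [  3,   3,   0]
  [  0,  -3,   0]

No row of the form [0 0 | nonzero], so the system is consistent. Back-substitution gives c₁ = 0, c₂ = 0: w = (0)·v₁ + (0)·v₂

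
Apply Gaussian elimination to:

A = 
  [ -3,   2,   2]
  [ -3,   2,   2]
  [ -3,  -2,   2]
Row operations:
R2 → R2 - (1)·R1
R3 → R3 - (1)·R1
Swap R2 ↔ R3

Resulting echelon form:
REF = 
  [ -3,   2,   2]
  [  0,  -4,   0]
  [  0,   0,   0]

Rank = 2 (number of non-zero pivot rows).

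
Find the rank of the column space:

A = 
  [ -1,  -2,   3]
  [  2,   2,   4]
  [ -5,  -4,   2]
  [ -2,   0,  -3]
dim(Col(A)) = 3

Row reduce:
R2 → R2 + (2)·R1
R3 → R3 - (5)·R1
R4 → R4 - (2)·R1
R3 → R3 + (3)·R2
R4 → R4 + (2)·R2
R4 → R4 - (11/17)·R3
REF = 
  [ -1,  -2,   3]
  [  0,  -2,  10]
  [  0,   0,  17]
  [  0,   0,   0]
Pivot columns: 1, 2, 3 → 3 pivots.
dim(Col(A)) = number of pivot columns = 3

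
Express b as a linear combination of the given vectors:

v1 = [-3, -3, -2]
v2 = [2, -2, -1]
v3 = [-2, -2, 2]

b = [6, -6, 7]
c1 = -2, c2 = 3, c3 = 3

b = -2·v1 + 3·v2 + 3·v3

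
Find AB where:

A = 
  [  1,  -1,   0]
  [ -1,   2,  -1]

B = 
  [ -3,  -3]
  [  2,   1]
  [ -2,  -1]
AB = 
  [ -5,  -4]
  [  9,   6]

A is 2×3 and B is 3×2, so AB is 2×2. Each entry is (row of A)·(column of B):
AB[1,1] = (1)(-3) + (-1)(2) + (0)(-2) = -5
AB[1,2] = (1)(-3) + (-1)(1) + (0)(-1) = -4
AB[2,1] = (-1)(-3) + (2)(2) + (-1)(-2) = 9
AB[2,2] = (-1)(-3) + (2)(1) + (-1)(-1) = 6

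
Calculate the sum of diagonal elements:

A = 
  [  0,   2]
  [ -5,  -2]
-2

tr(A) = 0 + -2 = -2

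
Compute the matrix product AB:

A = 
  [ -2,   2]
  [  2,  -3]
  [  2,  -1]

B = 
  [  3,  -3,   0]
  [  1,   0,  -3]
AB = 
  [ -4,   6,  -6]
  [  3,  -6,   9]
  [  5,  -6,   3]

A is 3×2 and B is 2×3, so AB is 3×3. Each entry is (row of A)·(column of B):
AB[1,1] = (-2)(3) + (2)(1) = -4
AB[1,2] = (-2)(-3) + (2)(0) = 6
AB[1,3] = (-2)(0) + (2)(-3) = -6
AB[2,1] = (2)(3) + (-3)(1) = 3
AB[2,2] = (2)(-3) + (-3)(0) = -6
AB[2,3] = (2)(0) + (-3)(-3) = 9
AB[3,1] = (2)(3) + (-1)(1) = 5
AB[3,2] = (2)(-3) + (-1)(0) = -6
AB[3,3] = (2)(0) + (-1)(-3) = 3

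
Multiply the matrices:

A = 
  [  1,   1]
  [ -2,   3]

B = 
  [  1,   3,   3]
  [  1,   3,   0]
AB = 
  [  2,   6,   3]
  [  1,   3,  -6]

A is 2×2 and B is 2×3, so AB is 2×3. Each entry is (row of A)·(column of B):
AB[1,1] = (1)(1) + (1)(1) = 2
AB[1,2] = (1)(3) + (1)(3) = 6
AB[1,3] = (1)(3) + (1)(0) = 3
AB[2,1] = (-2)(1) + (3)(1) = 1
AB[2,2] = (-2)(3) + (3)(3) = 3
AB[2,3] = (-2)(3) + (3)(0) = -6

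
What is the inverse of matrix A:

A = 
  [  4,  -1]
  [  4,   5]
det(A) = (4)(5) - (-1)(4) = 24
For a 2×2 matrix, A⁻¹ = (1/det(A)) · [[d, -b], [-c, a]]
    = (1/24) · [[5, 1], [-4, 4]]

A⁻¹ = 
  [5/24, 1/24]
  [-1/6,  1/6]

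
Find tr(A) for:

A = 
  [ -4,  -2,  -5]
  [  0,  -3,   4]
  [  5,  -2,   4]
-3

tr(A) = -4 + -3 + 4 = -3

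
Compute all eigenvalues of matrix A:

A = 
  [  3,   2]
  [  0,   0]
λ = 3, 0

tr(A) = 3, det(A) = 0
Characteristic polynomial: λ² - tr(A)λ + det(A) = λ² - 3λ
λ² - 3λ = λ(λ - 3)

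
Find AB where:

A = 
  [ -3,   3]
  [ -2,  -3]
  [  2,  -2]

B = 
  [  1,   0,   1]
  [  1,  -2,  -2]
AB = 
  [  0,  -6,  -9]
  [ -5,   6,   4]
  [  0,   4,   6]

A is 3×2 and B is 2×3, so AB is 3×3. Each entry is (row of A)·(column of B):
AB[1,1] = (-3)(1) + (3)(1) = 0
AB[1,2] = (-3)(0) + (3)(-2) = -6
AB[1,3] = (-3)(1) + (3)(-2) = -9
AB[2,1] = (-2)(1) + (-3)(1) = -5
AB[2,2] = (-2)(0) + (-3)(-2) = 6
AB[2,3] = (-2)(1) + (-3)(-2) = 4
AB[3,1] = (2)(1) + (-2)(1) = 0
AB[3,2] = (2)(0) + (-2)(-2) = 4
AB[3,3] = (2)(1) + (-2)(-2) = 6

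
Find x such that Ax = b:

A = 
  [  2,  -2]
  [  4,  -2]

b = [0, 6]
x = [3, 3]

Row reduce the augmented matrix [A|b]:
R2 → R2 - (2)·R1
REF = 
  [  2,  -2,   0]
  [  0,   2,   6]

Back-substitution:
x₂ = 6 / 2 = 3
x₁ = (0 - (-2)(3)) / 2 = 3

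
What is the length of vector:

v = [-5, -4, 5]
8.124

||v||₂ = √((-5)² + (-4)² + (5)²) = √66 = 8.124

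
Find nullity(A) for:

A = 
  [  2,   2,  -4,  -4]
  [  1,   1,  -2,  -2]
nullity(A) = 3

Row reduce:
R2 → R2 - (1/2)·R1
REF = 
  [  2,   2,  -4,  -4]
  [  0,   0,   0,   0]
Pivot columns: 1 → 1 pivot.
rank(A) = 1, so nullity(A) = 4 - 1 = 3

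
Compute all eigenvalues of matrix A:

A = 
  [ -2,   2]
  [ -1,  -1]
tr(A) = -3, det(A) = 4
Characteristic polynomial: λ² - tr(A)λ + det(A) = λ² + 3λ + 4
λ² + 3λ + 4 = 0  ⇒  λ = (-3 ± √((3)² - 4·(4)))/2 = (-3 ± √(-7))/2
  = (-3 + i√7)/2,  (-3 - i√7)/2

λ = (-3 + i√7)/2, (-3 - i√7)/2  (≈ -1.5 + 1.323i, -1.5 - 1.323i)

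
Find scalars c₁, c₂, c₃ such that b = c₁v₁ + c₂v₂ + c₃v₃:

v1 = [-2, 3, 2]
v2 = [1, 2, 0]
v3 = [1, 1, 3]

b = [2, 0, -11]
c1 = -1, c2 = 3, c3 = -3

b = -1·v1 + 3·v2 + -3·v3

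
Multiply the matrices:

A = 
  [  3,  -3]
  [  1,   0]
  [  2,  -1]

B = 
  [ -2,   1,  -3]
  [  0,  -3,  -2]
AB = 
  [ -6,  12,  -3]
  [ -2,   1,  -3]
  [ -4,   5,  -4]

A is 3×2 and B is 2×3, so AB is 3×3. Each entry is (row of A)·(column of B):
AB[1,1] = (3)(-2) + (-3)(0) = -6
AB[1,2] = (3)(1) + (-3)(-3) = 12
AB[1,3] = (3)(-3) + (-3)(-2) = -3
AB[2,1] = (1)(-2) + (0)(0) = -2
AB[2,2] = (1)(1) + (0)(-3) = 1
AB[2,3] = (1)(-3) + (0)(-2) = -3
AB[3,1] = (2)(-2) + (-1)(0) = -4
AB[3,2] = (2)(1) + (-1)(-3) = 5
AB[3,3] = (2)(-3) + (-1)(-2) = -4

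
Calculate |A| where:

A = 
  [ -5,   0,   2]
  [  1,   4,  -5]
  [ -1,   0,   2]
-32

Cofactor expansion along row 1:
det(A) = (-5)·((4)(2) - (-5)(0)) - (0)·((1)(2) - (-5)(-1)) + (2)·((1)(0) - (4)(-1))
  = (-5)(8) - (0)(-3) + (2)(4)
  = -32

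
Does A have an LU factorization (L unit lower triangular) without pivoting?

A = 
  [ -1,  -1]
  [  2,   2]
Yes.
A[1,1] = -1 ≠ 0, so Gaussian elimination proceeds without a row swap: multiplier ℓ₂₁ = (2)/(-1) = -2, and U[2,2] = 2 - (-2)(-1) = 0.
L = 
  [  1,   0]
  [ -2,   1]
U = 
  [ -1,  -1]
  [  0,   0]
Check row 2 of LU: [(-2)(-1), (-2)(-1) + 0] = [2, 2] = row 2 of A ✓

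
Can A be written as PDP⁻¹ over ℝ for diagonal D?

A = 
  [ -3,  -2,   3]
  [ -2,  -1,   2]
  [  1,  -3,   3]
Yes

Characteristic polynomial: det(λI - A) = λ³ + λ² - 10λ + 4
By the rational root theorem any rational root is an integer dividing 4; none of those is a root, so p(λ) has no rational roots and hence (being an irreducible cubic) no repeated roots.
Discriminant of the cubic: Δ = 2932
Δ > 0 ⇒ three distinct real eigenvalues: λ ≈ -3.86, 0.4259, 2.434
Three distinct real eigenvalues, so A has 3 independent eigenvectors.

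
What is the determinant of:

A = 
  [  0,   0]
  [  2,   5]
For a 2×2 matrix, det = ad - bc = (0)(5) - (0)(2) = 0

det(A) = 0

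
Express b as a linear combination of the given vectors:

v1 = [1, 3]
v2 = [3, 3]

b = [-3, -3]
c1 = 0, c2 = -1

b = 0·v1 + -1·v2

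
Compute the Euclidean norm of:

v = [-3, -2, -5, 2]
6.481

||v||₂ = √((-3)² + (-2)² + (-5)² + (2)²) = √42 = 6.481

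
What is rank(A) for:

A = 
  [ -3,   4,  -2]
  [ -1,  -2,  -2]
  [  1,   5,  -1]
rank(A) = 3

Row reduce:
R2 → R2 - (1/3)·R1
R3 → R3 + (1/3)·R1
R3 → R3 + (19/10)·R2
REF = 
  [   -3,     4,    -2]
  [    0, -10/3,  -4/3]
  [    0,     0, -21/5]
Pivot columns: 1, 2, 3 → 3 pivots.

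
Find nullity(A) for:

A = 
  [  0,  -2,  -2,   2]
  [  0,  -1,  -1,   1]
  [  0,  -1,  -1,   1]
nullity(A) = 3

Row reduce:
R2 → R2 - (1/2)·R1
R3 → R3 - (1/2)·R1
REF = 
  [  0,  -2,  -2,   2]
  [  0,   0,   0,   0]
  [  0,   0,   0,   0]
Pivot columns: 2 → 1 pivot.
rank(A) = 1, so nullity(A) = 4 - 1 = 3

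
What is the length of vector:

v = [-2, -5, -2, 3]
6.481

||v||₂ = √((-2)² + (-5)² + (-2)² + (3)²) = √42 = 6.481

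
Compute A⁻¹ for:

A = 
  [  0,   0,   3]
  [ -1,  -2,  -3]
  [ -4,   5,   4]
det(A) = (0)·((-2)(4) - (-3)(5)) - (0)·((-1)(4) - (-3)(-4)) + (3)·((-1)(5) - (-2)(-4))
  = (0)(7) - (0)(-16) + (3)(-13)
  = -39
det(A) = -39 ≠ 0, so A is invertible.

Cofactors Cᵢⱼ = (-1)ⁱ⁺ʲ·Mᵢⱼ:
C = 
  [  7,  16, -13]
  [ 15,  12,   0]
  [  6,  -3,   0]

adj(A) = Cᵀ:
adj(A) = 
  [  7,  15,   6]
  [ 16,  12,  -3]
  [-13,   0,   0]

A⁻¹ = (-1/39) · adj(A):
A⁻¹ = 
  [ -7/39,  -5/13,  -2/13]
  [-16/39,  -4/13,   1/13]
  [   1/3,      0,      0]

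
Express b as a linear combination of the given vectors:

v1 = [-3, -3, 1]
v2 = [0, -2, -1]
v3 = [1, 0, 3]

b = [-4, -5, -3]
c1 = 1, c2 = 1, c3 = -1

b = 1·v1 + 1·v2 + -1·v3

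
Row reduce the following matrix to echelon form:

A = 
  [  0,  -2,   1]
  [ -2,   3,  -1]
Row operations:
Swap R1 ↔ R2

Resulting echelon form:
REF = 
  [ -2,   3,  -1]
  [  0,  -2,   1]

Rank = 2 (number of non-zero pivot rows).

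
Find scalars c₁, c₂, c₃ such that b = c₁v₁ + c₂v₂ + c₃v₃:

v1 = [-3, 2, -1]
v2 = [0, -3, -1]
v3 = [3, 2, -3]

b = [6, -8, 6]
c1 = -3, c2 = 0, c3 = -1

b = -3·v1 + 0·v2 + -1·v3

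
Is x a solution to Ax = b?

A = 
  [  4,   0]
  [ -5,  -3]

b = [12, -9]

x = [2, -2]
No

Ax = [8, -4] ≠ b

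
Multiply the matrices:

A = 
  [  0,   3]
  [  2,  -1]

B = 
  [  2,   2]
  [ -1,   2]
AB = 
  [ -3,   6]
  [  5,   2]

A is 2×2 and B is 2×2, so AB is 2×2. Each entry is (row of A)·(column of B):
AB[1,1] = (0)(2) + (3)(-1) = -3
AB[1,2] = (0)(2) + (3)(2) = 6
AB[2,1] = (2)(2) + (-1)(-1) = 5
AB[2,2] = (2)(2) + (-1)(2) = 2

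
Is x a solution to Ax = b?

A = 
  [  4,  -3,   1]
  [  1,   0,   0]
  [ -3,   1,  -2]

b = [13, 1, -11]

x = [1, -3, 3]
No

Ax = [16, 1, -12] ≠ b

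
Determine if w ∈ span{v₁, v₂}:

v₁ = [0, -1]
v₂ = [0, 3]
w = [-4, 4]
No

Form the augmented matrix and row-reduce:
[v₁|v₂|w] = 
  [  0,   0,  -4]
  [ -1,   3,   4]
Swap R1 ↔ R2
REF = 
  [ -1,   3,   4]
  [  0,   0,  -4]

Row 2 reads [0 0 | -4], i.e. 0 = -4, so the system is inconsistent and w ∉ span{v₁, v₂}.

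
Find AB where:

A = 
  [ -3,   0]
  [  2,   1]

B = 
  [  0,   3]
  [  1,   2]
AB = 
  [  0,  -9]
  [  1,   8]

A is 2×2 and B is 2×2, so AB is 2×2. Each entry is (row of A)·(column of B):
AB[1,1] = (-3)(0) + (0)(1) = 0
AB[1,2] = (-3)(3) + (0)(2) = -9
AB[2,1] = (2)(0) + (1)(1) = 1
AB[2,2] = (2)(3) + (1)(2) = 8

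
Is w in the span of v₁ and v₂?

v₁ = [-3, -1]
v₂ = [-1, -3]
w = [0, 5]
Yes

Form the augmented matrix and row-reduce:
[v₁|v₂|w] = 
  [ -3,  -1,   0]
  [ -1,  -3,   5]
R2 → R2 - (1/3)·R1
REF = 
  [  -3,   -1,    0]
  [   0, -8/3,    5]

No row of the form [0 0 | nonzero], so the system is consistent. Back-substitution gives c₁ = 5/8, c₂ = -15/8: w = (5/8)·v₁ + (-15/8)·v₂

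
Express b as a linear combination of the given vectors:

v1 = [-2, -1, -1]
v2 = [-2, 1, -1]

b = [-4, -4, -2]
c1 = 3, c2 = -1

b = 3·v1 + -1·v2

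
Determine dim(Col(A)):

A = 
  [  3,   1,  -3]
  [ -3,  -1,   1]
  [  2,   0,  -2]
dim(Col(A)) = 3

Row reduce:
R2 → R2 + (1)·R1
R3 → R3 - (2/3)·R1
Swap R2 ↔ R3
REF = 
  [   3,    1,   -3]
  [   0, -2/3,    0]
  [   0,    0,   -2]
Pivot columns: 1, 2, 3 → 3 pivots.
dim(Col(A)) = number of pivot columns = 3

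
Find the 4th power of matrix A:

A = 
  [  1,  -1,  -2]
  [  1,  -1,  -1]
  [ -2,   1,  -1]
A² = A·A:
A²[1,1] = (1)(1) + (-1)(1) + (-2)(-2) = 4
A²[1,2] = (1)(-1) + (-1)(-1) + (-2)(1) = -2
A²[1,3] = (1)(-2) + (-1)(-1) + (-2)(-1) = 1
A²[2,1] = (1)(1) + (-1)(1) + (-1)(-2) = 2
A²[2,2] = (1)(-1) + (-1)(-1) + (-1)(1) = -1
A²[2,3] = (1)(-2) + (-1)(-1) + (-1)(-1) = 0
A²[3,1] = (-2)(1) + (1)(1) + (-1)(-2) = 1
A²[3,2] = (-2)(-1) + (1)(-1) + (-1)(1) = 0
A²[3,3] = (-2)(-2) + (1)(-1) + (-1)(-1) = 4
A² = 
  [  4,  -2,   1]
  [  2,  -1,   0]
  [  1,   0,   4]

A^3 = A^2·A:
A^3[1,1] = (4)(1) + (-2)(1) + (1)(-2) = 0
A^3[1,2] = (4)(-1) + (-2)(-1) + (1)(1) = -1
A^3[1,3] = (4)(-2) + (-2)(-1) + (1)(-1) = -7
A^3[2,1] = (2)(1) + (-1)(1) + (0)(-2) = 1
A^3[2,2] = (2)(-1) + (-1)(-1) + (0)(1) = -1
A^3[2,3] = (2)(-2) + (-1)(-1) + (0)(-1) = -3
A^3[3,1] = (1)(1) + (0)(1) + (4)(-2) = -7
A^3[3,2] = (1)(-1) + (0)(-1) + (4)(1) = 3
A^3[3,3] = (1)(-2) + (0)(-1) + (4)(-1) = -6
A^3 = 
  [  0,  -1,  -7]
  [  1,  -1,  -3]
  [ -7,   3,  -6]

A^4 = A^3·A:
A^4[1,1] = (0)(1) + (-1)(1) + (-7)(-2) = 13
A^4[1,2] = (0)(-1) + (-1)(-1) + (-7)(1) = -6
A^4[1,3] = (0)(-2) + (-1)(-1) + (-7)(-1) = 8
A^4[2,1] = (1)(1) + (-1)(1) + (-3)(-2) = 6
A^4[2,2] = (1)(-1) + (-1)(-1) + (-3)(1) = -3
A^4[2,3] = (1)(-2) + (-1)(-1) + (-3)(-1) = 2
A^4[3,1] = (-7)(1) + (3)(1) + (-6)(-2) = 8
A^4[3,2] = (-7)(-1) + (3)(-1) + (-6)(1) = -2
A^4[3,3] = (-7)(-2) + (3)(-1) + (-6)(-1) = 17
A^4 = 
  [ 13,  -6,   8]
  [  6,  -3,   2]
  [  8,  -2,  17]

Therefore
A^4 = 
  [ 13,  -6,   8]
  [  6,  -3,   2]
  [  8,  -2,  17]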